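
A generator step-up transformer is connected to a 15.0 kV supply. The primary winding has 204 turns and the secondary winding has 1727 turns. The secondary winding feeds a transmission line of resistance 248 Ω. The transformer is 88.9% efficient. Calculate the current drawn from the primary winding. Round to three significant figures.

I_p ≈ 4880 A

V_s = 15000 × 1727/204 = 126990 V.
I_s = V_s/R = 126990/248 = 512.04 A.
P_out = V_s I_s = 126990 × 512.04 = 6.5021×10^7 W.
P_in = P_out/η = 6.5021×10^7/0.889 = 7.3140×10^7 W.
I_p = P_in/V_p = 7.3140×10^7/15000 = 4880 A.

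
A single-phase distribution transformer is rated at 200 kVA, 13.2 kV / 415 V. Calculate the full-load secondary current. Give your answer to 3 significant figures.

I_s ≈ 482 A

I_s = S/V_s = 200000/415 = 482 A.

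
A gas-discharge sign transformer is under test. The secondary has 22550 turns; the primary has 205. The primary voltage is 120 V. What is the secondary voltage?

V_s ≈ 13200 V

V_s/V_p = N_s/N_p, so V_s = 120 × 22550/205 = 13200 V.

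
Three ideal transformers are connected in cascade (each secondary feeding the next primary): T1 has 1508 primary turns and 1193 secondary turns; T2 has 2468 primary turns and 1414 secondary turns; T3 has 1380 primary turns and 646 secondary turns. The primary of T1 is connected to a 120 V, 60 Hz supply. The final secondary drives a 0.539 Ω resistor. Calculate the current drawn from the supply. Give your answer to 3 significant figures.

I_supply ≈ 10.0 A

Secondary of T1: V = 120.00 × 1193/1508 = 94.934 V.
Secondary of T2: V = 94.934 × 1414/2468 = 54.391 V.
Secondary of T3: V = 54.391 × 646/1380 = 25.461 V.
I_load = 25.461/0.539 = 47.238 A, so P_out = 25.461 × 47.238 = 1202.7 W.
All ideal ⇒ P_in = P_out, so I_supply = 1202.7/120 = 10.0 A.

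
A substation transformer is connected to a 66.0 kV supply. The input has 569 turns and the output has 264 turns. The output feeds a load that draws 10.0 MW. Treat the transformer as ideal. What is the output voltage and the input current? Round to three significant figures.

V_out = V_in × N_out/N_in = 66000 × 264/569 = 30622 V.
I_out = P/V_out = 1.00×10^7/30622 = 326.56 A.
I_in = I_out × N_out/N_in = 326.56 × 264/569 = 152 A.

V_out ≈ 30600 V, I_in ≈ 152 A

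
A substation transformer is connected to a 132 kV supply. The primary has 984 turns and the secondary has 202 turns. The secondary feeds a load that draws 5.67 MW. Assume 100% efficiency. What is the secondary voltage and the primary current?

V_s = V_p × N_s/N_p = 132000 × 202/984 = 27098 V.
I_s = P/V_s = 5.67×10^6/27098 = 209.24 A.
I_p = I_s × N_s/N_p = 209.24 × 202/984 = 43.0 A.

V_s ≈ 27100 V, I_p ≈ 43.0 A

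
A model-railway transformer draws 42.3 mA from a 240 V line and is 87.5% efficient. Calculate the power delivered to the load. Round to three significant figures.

P_in = V_p I_p = 240 × 0.0423 = 10.152 W.
P_out = η P_in = 0.875 × 10.152 = 8.88 W.

P_out ≈ 8.88 W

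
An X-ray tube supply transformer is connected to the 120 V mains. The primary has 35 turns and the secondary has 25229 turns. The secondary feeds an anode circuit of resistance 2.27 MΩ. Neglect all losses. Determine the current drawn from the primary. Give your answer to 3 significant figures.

I_p ≈ 27.5 A

V_s = V_p × N_s/N_p = 120 × 25229/35 = 86499 V.
I_s = V_s/R = 86499/(2.27×10^6) = 0.038105 A.
For an ideal transformer I_p N_p = I_s N_s, so I_p = 0.038105 × 25229/35 = 27.5 A.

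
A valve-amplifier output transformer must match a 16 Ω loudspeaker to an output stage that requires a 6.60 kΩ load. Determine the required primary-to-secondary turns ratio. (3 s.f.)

N_p/N_s ≈ 20.3

Z_p/Z_s = (N_p/N_s)², so N_p/N_s = √(6600/16) = √412 = 20.3.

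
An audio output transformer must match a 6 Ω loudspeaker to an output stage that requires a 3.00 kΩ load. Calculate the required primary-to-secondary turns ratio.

N_p/N_s ≈ 22.4

Z_p/Z_s = (N_p/N_s)², so N_p/N_s = √(3000/6) = √500 = 22.4.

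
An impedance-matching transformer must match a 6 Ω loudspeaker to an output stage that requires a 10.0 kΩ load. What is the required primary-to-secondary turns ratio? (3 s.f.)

Z_p/Z_s = (N_p/N_s)², so N_p/N_s = √(10000/6) = √1670 = 40.8.

N_p/N_s ≈ 40.8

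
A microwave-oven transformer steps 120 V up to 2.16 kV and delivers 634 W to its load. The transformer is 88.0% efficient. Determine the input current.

P_in = P_out/η = 634/0.880 = 720.45 W.
I_in = P_in/V_in = 720.45/120 = 6.00 A.

I_in ≈ 6.00 A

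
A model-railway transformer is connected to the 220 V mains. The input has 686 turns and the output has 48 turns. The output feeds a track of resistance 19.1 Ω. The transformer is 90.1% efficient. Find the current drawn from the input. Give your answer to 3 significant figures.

I_in ≈ 0.0626 A

V_out = 220 × 48/686 = 15.394 V.
I_out = V_out/R = 15.394/19.1 = 0.80595 A.
P_out = V_out I_out = 15.394 × 0.80595 = 12.406 W.
P_in = P_out/η = 12.406/0.901 = 13.770 W.
I_in = P_in/V_in = 13.770/220 = 0.0626 A.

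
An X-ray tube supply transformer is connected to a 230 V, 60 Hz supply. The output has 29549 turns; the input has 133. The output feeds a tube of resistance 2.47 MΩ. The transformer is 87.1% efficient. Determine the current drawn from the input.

I_in ≈ 5.28 A

V_out = 230 × 29549/133 = 51100 V.
I_out = V_out/R = 51100/(2.47×10^6) = 0.020688 A.
P_out = V_out I_out = 51100 × 0.020688 = 1057.2 W.
P_in = P_out/η = 1057.2/0.871 = 1213.7 W.
I_in = P_in/V_in = 1213.7/230 = 5.28 A.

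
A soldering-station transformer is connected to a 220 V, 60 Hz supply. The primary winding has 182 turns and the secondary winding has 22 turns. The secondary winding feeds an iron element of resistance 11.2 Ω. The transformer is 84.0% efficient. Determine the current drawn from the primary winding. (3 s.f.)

I_p ≈ 0.342 A

V_s = 220 × 22/182 = 26.593 V.
I_s = V_s/R = 26.593/11.2 = 2.3744 A.
P_out = V_s I_s = 26.593 × 2.3744 = 63.144 W.
P_in = P_out/η = 63.144/0.840 = 75.171 W.
I_p = P_in/V_p = 75.171/220 = 0.342 A.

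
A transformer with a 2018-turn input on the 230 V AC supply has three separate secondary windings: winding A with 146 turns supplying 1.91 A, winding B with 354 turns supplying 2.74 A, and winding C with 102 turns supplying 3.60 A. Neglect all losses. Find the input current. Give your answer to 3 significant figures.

I_in ≈ 0.801 A

V_A = 230 × 146/2018 = 16.640 V; V_B = 230 × 354/2018 = 40.347 V; V_C = 230 × 102/2018 = 11.625 V.
P_out = V_A I_A + V_B I_B + V_C I_C = 16.640×1.91 + 40.347×2.74 + 11.625×3.60 = 31.783 + 110.55 + 41.851 = 184.18 W.
Ideal ⇒ P_in = P_out, so I_in = P_out/V_in = 184.18/230 = 0.801 A.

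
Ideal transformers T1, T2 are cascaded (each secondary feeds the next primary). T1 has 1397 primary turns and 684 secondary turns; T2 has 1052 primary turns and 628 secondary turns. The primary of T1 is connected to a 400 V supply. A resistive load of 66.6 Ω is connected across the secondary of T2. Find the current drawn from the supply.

I_supply ≈ 0.513 A

After T1: V = 400.00 × 684/1397 = 195.85 V.
After T2: V = 195.85 × 628/1052 = 116.91 V.
I_load = 116.91/66.6 = 1.7555 A, so P_out = 116.91 × 1.7555 = 205.24 W.
All ideal ⇒ P_in = P_out, so I_supply = 205.24/400 = 0.513 A.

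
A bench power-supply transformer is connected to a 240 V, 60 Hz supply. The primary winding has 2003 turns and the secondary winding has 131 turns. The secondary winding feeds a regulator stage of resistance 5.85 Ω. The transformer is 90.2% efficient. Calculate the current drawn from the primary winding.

V_s = 240 × 131/2003 = 15.696 V.
I_s = V_s/R = 15.696/5.85 = 2.6832 A.
P_out = V_s I_s = 15.696 × 2.6832 = 42.116 W.
P_in = P_out/η = 42.116/0.902 = 46.692 W.
I_p = P_in/V_p = 46.692/240 = 0.195 A.

I_p ≈ 0.195 A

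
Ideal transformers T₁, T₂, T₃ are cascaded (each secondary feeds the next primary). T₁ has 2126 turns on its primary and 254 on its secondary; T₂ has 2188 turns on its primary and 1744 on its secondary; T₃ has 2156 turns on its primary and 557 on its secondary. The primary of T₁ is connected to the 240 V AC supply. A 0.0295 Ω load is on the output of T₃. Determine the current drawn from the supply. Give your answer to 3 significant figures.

I_supply ≈ 4.92 A

After T₁: V = 240.00 × 254/2126 = 28.674 V.
After T₂: V = 28.674 × 1744/2188 = 22.855 V.
After T₃: V = 22.855 × 557/2156 = 5.9046 V.
I_load = 5.9046/0.0295 = 200.15 A, so P_out = 5.9046 × 200.15 = 1181.8 W.
All ideal ⇒ P_in = P_out, so I_supply = 1181.8/240 = 4.92 A.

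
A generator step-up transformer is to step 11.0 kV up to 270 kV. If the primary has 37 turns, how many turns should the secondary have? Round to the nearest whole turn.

N_s/N_p = V_s/V_p, so N_s = 37 × 270000/11000 = 908.2 ≈ 908 turns.

N_s = 908 turns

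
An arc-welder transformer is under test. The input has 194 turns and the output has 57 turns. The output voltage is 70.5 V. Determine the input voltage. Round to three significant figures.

V_in/V_out = N_in/N_out, so V_in = 70.5 × 194/57 = 240 V.

V_in ≈ 240 V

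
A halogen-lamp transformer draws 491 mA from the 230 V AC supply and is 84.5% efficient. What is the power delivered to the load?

P_out ≈ 95.4 W

P_in = V_p I_p = 230 × 0.491 = 112.93 W.
P_out = η P_in = 0.845 × 112.93 = 95.4 W.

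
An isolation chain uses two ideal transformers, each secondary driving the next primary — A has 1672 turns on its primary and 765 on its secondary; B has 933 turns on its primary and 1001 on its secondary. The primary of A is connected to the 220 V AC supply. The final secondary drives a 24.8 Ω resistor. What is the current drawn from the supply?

After A: V = 220.00 × 765/1672 = 100.66 V.
After B: V = 100.66 × 1001/933 = 107.99 V.
I_load = 107.99/24.8 = 4.3546 A, so P_out = 107.99 × 4.3546 = 470.27 W.
All ideal ⇒ P_in = P_out, so I_supply = 470.27/220 = 2.14 A.

I_supply ≈ 2.14 A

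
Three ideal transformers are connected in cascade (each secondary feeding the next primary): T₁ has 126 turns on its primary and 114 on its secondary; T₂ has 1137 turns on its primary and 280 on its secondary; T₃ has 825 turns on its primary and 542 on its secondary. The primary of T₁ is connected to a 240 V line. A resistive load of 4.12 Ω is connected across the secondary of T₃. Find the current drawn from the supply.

I_supply ≈ 1.25 A

Secondary of T₁: V = 240.00 × 114/126 = 217.14 V.
Secondary of T₂: V = 217.14 × 280/1137 = 53.474 V.
Secondary of T₃: V = 53.474 × 542/825 = 35.131 V.
I_load = 35.131/4.12 = 8.5269 A, so P_out = 35.131 × 8.5269 = 299.56 W.
All ideal ⇒ P_in = P_out, so I_supply = 299.56/240 = 1.25 A.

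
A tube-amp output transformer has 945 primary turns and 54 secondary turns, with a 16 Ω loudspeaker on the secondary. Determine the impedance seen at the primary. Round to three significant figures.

Z_p = (N_p/N_s)² × Z_s = (945/54)² × 16 = 4900 Ω.

Z_p ≈ 4900 Ω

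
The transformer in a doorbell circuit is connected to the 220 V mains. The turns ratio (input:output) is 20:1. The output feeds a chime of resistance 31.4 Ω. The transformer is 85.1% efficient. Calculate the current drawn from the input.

I_in ≈ 0.0206 A

V_out = 220 × 1/20 = 11.000 V.
I_out = V_out/R = 11.000/31.4 = 0.35032 A.
P_out = V_out I_out = 11.000 × 0.35032 = 3.8535 W.
P_in = P_out/η = 3.8535/0.851 = 4.5282 W.
I_in = P_in/V_in = 4.5282/220 = 0.0206 A.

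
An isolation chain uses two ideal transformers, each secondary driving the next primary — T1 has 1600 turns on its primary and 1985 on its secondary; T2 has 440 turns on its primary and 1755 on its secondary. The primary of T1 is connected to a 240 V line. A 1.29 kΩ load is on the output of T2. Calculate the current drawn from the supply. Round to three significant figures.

I_supply ≈ 4.56 A

After T1: V = 240.00 × 1985/1600 = 297.75 V.
After T2: V = 297.75 × 1755/440 = 1187.6 V.
I_load = 1187.6/1290 = 0.92063 A, so P_out = 1187.6 × 0.92063 = 1093.4 W.
All ideal ⇒ P_in = P_out, so I_supply = 1093.4/240 = 4.56 A.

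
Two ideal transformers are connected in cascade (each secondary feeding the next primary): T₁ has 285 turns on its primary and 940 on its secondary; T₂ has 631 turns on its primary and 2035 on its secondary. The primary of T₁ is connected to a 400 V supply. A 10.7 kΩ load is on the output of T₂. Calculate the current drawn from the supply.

I_supply ≈ 4.23 A

After T₁: V = 400.00 × 940/285 = 1319.3 V.
After T₂: V = 1319.3 × 2035/631 = 4254.8 V.
I_load = 4254.8/10700 = 0.39764 A, so P_out = 4254.8 × 0.39764 = 1691.9 W.
All ideal ⇒ P_in = P_out, so I_supply = 1691.9/400 = 4.23 A.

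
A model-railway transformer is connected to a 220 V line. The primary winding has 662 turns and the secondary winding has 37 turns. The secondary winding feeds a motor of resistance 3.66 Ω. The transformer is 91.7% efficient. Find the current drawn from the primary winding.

I_p ≈ 0.205 A

V_s = 220 × 37/662 = 12.296 V.
I_s = V_s/R = 12.296/3.66 = 3.3596 A.
P_out = V_s I_s = 12.296 × 3.3596 = 41.310 W.
P_in = P_out/η = 41.310/0.917 = 45.049 W.
I_p = P_in/V_p = 45.049/220 = 0.205 A.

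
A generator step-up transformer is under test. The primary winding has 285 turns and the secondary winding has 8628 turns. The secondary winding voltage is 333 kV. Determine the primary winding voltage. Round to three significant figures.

V_p/V_s = N_p/N_s, so V_p = 333000 × 285/8628 = 11000 V.

V_p ≈ 11000 V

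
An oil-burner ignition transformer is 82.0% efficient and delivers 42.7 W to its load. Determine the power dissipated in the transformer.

P_in = P_out/η = 42.7/0.820 = 52.0732 W.
P_loss = P_in − P_out = 52.0732 − 42.7 = 9.37 W.

P_loss ≈ 9.37 W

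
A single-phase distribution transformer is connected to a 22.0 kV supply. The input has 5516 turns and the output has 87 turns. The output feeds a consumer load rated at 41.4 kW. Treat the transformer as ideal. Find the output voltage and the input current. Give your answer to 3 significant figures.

V_out = V_in × N_out/N_in = 22000 × 87/5516 = 346.99 V.
I_out = P/V_out = 41400/346.99 = 119.31 A.
I_in = I_out × N_out/N_in = 119.31 × 87/5516 = 1.88 A.

V_out ≈ 347 V, I_in ≈ 1.88 A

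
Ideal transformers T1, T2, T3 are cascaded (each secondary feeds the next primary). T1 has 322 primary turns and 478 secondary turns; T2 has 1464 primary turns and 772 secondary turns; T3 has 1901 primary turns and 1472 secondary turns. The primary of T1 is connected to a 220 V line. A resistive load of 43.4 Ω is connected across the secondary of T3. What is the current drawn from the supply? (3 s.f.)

Secondary of T1: V = 220.00 × 478/322 = 326.58 V.
Secondary of T2: V = 326.58 × 772/1464 = 172.21 V.
Secondary of T3: V = 172.21 × 1472/1901 = 133.35 V.
I_load = 133.35/43.4 = 3.0726 A, so P_out = 133.35 × 3.0726 = 409.74 W.
All ideal ⇒ P_in = P_out, so I_supply = 409.74/220 = 1.86 A.

I_supply ≈ 1.86 A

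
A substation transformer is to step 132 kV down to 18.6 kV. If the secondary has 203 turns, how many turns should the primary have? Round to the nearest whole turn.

N_p/N_s = V_p/V_s, so N_p = 203 × 132000/18600 = 1440.6 ≈ 1441 turns.

N_p = 1441 turns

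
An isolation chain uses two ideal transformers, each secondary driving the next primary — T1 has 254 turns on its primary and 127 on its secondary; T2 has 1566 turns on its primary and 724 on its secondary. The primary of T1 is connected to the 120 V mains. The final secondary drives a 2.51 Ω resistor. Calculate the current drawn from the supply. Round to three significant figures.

I_supply ≈ 2.55 A

Secondary of T1: V = 120.00 × 127/254 = 60.000 V.
Secondary of T2: V = 60.000 × 724/1566 = 27.739 V.
I_load = 27.739/2.51 = 11.052 A, so P_out = 27.739 × 11.052 = 306.56 W.
All ideal ⇒ P_in = P_out, so I_supply = 306.56/120 = 2.55 A.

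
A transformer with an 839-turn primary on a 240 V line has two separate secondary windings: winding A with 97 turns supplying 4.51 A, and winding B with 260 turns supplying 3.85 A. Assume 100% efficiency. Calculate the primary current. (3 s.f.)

V_A = 240 × 97/839 = 27.747 V; V_B = 240 × 260/839 = 74.374 V.
P_out = V_A I_A + V_B I_B = 27.747×4.51 + 74.374×3.85 = 125.14 + 286.34 = 411.48 W.
Ideal ⇒ P_in = P_out, so I_p = P_out/V_p = 411.48/240 = 1.71 A.

I_p ≈ 1.71 A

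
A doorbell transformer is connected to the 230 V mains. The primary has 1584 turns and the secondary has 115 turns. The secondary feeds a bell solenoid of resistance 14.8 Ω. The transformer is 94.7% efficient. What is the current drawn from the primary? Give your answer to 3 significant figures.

V_s = 230 × 115/1584 = 16.698 V.
I_s = V_s/R = 16.698/14.8 = 1.1283 A.
P_out = V_s I_s = 16.698 × 1.1283 = 18.840 W.
P_in = P_out/η = 18.840/0.947 = 19.894 W.
I_p = P_in/V_p = 19.894/230 = 0.0865 A.

I_p ≈ 0.0865 A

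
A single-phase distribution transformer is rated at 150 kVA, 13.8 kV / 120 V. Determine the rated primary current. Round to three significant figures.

I_p ≈ 10.9 A

I_p = S/V_p = 150000/13800 = 10.9 A.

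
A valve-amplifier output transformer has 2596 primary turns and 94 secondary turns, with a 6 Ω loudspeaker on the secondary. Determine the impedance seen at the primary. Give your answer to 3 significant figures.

Z_p ≈ 4580 Ω

Z_p = (N_p/N_s)² × Z_s = (2596/94)² × 6 = 4580 Ω.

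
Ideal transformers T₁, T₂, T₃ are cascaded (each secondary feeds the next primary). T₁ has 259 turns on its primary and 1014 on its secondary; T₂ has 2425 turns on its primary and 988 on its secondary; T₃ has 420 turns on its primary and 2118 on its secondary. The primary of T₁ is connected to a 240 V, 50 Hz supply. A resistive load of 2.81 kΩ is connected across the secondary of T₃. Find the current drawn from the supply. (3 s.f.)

After T₁: V = 240.00 × 1014/259 = 939.61 V.
After T₂: V = 939.61 × 988/2425 = 382.82 V.
After T₃: V = 382.82 × 2118/420 = 1930.5 V.
I_load = 1930.5/2810 = 0.68701 A, so P_out = 1930.5 × 0.68701 = 1326.3 W.
All ideal ⇒ P_in = P_out, so I_supply = 1326.3/240 = 5.53 A.

I_supply ≈ 5.53 A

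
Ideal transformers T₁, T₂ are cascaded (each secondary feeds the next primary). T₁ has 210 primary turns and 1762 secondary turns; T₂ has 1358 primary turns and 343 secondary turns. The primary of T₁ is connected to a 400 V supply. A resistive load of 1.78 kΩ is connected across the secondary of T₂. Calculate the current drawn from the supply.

I_supply ≈ 1.01 A

After T₁: V = 400.00 × 1762/210 = 3356.2 V.
After T₂: V = 3356.2 × 343/1358 = 847.70 V.
I_load = 847.70/1780 = 0.47623 A, so P_out = 847.70 × 0.47623 = 403.70 W.
All ideal ⇒ P_in = P_out, so I_supply = 403.70/400 = 1.01 A.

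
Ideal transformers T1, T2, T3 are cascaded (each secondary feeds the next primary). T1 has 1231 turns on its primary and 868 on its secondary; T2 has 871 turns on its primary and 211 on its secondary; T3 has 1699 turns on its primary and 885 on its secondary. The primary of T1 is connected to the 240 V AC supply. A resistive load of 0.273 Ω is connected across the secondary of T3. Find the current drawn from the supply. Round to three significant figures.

I_supply ≈ 6.96 A

After T1: V = 240.00 × 868/1231 = 169.23 V.
After T2: V = 169.23 × 211/871 = 40.996 V.
After T3: V = 40.996 × 885/1699 = 21.354 V.
I_load = 21.354/0.273 = 78.221 A, so P_out = 21.354 × 78.221 = 1670.4 W.
All ideal ⇒ P_in = P_out, so I_supply = 1670.4/240 = 6.96 A.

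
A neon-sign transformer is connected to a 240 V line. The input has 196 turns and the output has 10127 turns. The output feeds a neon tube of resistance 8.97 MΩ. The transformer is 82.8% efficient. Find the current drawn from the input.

V_out = 240 × 10127/196 = 12400 V.
I_out = V_out/R = 12400/(8.97×10^6) = 0.0013824 A.
P_out = V_out I_out = 12400 × 0.0013824 = 17.143 W.
P_in = P_out/η = 17.143/0.828 = 20.704 W.
I_in = P_in/V_in = 20.704/240 = 0.0863 A.

I_in ≈ 0.0863 A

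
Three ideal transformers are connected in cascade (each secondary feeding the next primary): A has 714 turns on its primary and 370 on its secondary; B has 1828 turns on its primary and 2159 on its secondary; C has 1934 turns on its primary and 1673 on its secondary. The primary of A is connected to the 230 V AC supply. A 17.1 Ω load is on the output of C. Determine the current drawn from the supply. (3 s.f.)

I_supply ≈ 3.77 A

After A: V = 230.00 × 370/714 = 119.19 V.
After B: V = 119.19 × 2159/1828 = 140.77 V.
After C: V = 140.77 × 1673/1934 = 121.77 V.
I_load = 121.77/17.1 = 7.1212 A, so P_out = 121.77 × 7.1212 = 867.16 W.
All ideal ⇒ P_in = P_out, so I_supply = 867.16/230 = 3.77 A.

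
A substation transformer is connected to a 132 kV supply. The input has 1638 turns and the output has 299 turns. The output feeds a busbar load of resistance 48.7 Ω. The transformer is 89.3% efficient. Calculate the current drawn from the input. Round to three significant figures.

I_in ≈ 101 A

V_out = 132000 × 299/1638 = 24095 V.
I_out = V_out/R = 24095/48.7 = 494.77 A.
P_out = V_out I_out = 24095 × 494.77 = 1.1922×10^7 W.
P_in = P_out/η = 1.1922×10^7/0.893 = 1.3350×10^7 W.
I_in = P_in/V_in = 1.3350×10^7/132000 = 101 A.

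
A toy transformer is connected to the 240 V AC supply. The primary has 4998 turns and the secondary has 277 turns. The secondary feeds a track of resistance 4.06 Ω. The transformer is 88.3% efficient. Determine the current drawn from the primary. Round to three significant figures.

I_p ≈ 0.206 A

V_s = 240 × 277/4998 = 13.301 V.
I_s = V_s/R = 13.301/4.06 = 3.2762 A.
P_out = V_s I_s = 13.301 × 3.2762 = 43.578 W.
P_in = P_out/η = 43.578/0.883 = 49.352 W.
I_p = P_in/V_p = 49.352/240 = 0.206 A.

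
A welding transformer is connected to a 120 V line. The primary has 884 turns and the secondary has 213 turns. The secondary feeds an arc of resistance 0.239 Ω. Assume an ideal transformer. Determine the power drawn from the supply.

P ≈ 3500 W

V_s = V_p × N_s/N_p = 120 × 213/884 = 28.914 V.
I_s = V_s/R = 28.914/0.239 = 120.98 A.
I_p = I_s × N_s/N_p = 120.98 × 213/884 = 29.150 A.
P = V_p I_p = 120 × 29.150 = 3500 W.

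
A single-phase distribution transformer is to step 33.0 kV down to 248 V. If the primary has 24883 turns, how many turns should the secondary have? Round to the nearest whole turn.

N_s/N_p = V_s/V_p, so N_s = 24883 × 248/33000 = 187.0 ≈ 187 turns.

N_s = 187 turns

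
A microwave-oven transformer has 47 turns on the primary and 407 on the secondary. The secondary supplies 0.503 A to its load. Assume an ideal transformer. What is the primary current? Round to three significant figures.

For an ideal transformer I_p/I_s = N_s/N_p, so I_p = 0.503 × 407/47 = 4.36 A.

I_p ≈ 4.36 A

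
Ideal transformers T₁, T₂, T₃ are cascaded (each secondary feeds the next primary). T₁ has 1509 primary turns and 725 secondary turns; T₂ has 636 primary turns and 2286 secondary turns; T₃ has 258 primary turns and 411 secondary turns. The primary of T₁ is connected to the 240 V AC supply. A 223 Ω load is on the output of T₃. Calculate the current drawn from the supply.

I_supply ≈ 8.14 A

After T₁: V = 240.00 × 725/1509 = 115.31 V.
After T₂: V = 115.31 × 2286/636 = 414.46 V.
After T₃: V = 414.46 × 411/258 = 660.24 V.
I_load = 660.24/223 = 2.9607 A, so P_out = 660.24 × 2.9607 = 1954.8 W.
All ideal ⇒ P_in = P_out, so I_supply = 1954.8/240 = 8.14 A.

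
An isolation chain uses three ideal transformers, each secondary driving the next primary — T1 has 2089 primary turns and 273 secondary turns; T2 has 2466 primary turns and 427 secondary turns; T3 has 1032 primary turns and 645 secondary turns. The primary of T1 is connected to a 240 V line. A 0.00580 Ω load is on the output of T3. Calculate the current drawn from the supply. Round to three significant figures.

I_supply ≈ 8.28 A

Secondary of T1: V = 240.00 × 273/2089 = 31.364 V.
Secondary of T2: V = 31.364 × 427/2466 = 5.4309 V.
Secondary of T3: V = 5.4309 × 645/1032 = 3.3943 V.
I_load = 3.3943/0.00580 = 585.22 A, so P_out = 3.3943 × 585.22 = 1986.4 W.
All ideal ⇒ P_in = P_out, so I_supply = 1986.4/240 = 8.28 A.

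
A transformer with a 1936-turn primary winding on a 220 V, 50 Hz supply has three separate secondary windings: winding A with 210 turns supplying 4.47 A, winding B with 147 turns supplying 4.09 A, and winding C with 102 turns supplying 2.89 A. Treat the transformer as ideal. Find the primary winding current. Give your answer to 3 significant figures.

I_p ≈ 0.948 A

V_A = 220 × 210/1936 = 23.864 V; V_B = 220 × 147/1936 = 16.705 V; V_C = 220 × 102/1936 = 11.591 V.
P_out = V_A I_A + V_B I_B + V_C I_C = 23.864×4.47 + 16.705×4.09 + 11.591×2.89 = 106.67 + 68.322 + 33.498 = 208.49 W.
Ideal ⇒ P_in = P_out, so I_p = P_out/V_p = 208.49/220 = 0.948 A.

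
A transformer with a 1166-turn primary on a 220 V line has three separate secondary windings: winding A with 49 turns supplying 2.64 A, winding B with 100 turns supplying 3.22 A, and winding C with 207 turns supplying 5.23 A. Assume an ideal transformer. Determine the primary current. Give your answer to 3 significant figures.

I_p ≈ 1.32 A

V_A = 220 × 49/1166 = 9.2453 V; V_B = 220 × 100/1166 = 18.868 V; V_C = 220 × 207/1166 = 39.057 V.
P_out = V_A I_A + V_B I_B + V_C I_C = 9.2453×2.64 + 18.868×3.22 + 39.057×5.23 = 24.408 + 60.755 + 204.27 = 289.43 W.
Ideal ⇒ P_in = P_out, so I_p = P_out/V_p = 289.43/220 = 1.32 A.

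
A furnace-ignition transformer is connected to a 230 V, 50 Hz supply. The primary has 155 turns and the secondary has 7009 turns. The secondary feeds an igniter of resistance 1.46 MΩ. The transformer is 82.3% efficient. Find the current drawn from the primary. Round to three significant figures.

I_p ≈ 0.391 A

V_s = 230 × 7009/155 = 10400 V.
I_s = V_s/R = 10400/(1.46×10^6) = 0.0071236 A.
P_out = V_s I_s = 10400 × 0.0071236 = 74.089 W.
P_in = P_out/η = 74.089/0.823 = 90.023 W.
I_p = P_in/V_p = 90.023/230 = 0.391 A.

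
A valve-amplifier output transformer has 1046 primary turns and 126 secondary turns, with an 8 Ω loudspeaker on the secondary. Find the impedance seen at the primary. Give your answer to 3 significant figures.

Z_p ≈ 551 Ω

Z_p = (N_p/N_s)² × Z_s = (1046/126)² × 8 = 551 Ω.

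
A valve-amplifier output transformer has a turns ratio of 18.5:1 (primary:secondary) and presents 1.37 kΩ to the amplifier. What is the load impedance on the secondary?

Z_s = Z_p/(N_p/N_s)² = 1370/18.5² = 4.00 Ω.

Z_s ≈ 4.00 Ω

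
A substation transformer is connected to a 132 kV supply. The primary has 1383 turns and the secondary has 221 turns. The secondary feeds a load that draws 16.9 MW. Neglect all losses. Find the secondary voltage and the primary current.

V_s ≈ 21100 V, I_p ≈ 128 A

V_s = V_p × N_s/N_p = 132000 × 221/1383 = 21093 V.
I_s = P/V_s = 1.69×10^7/21093 = 801.20 A.
I_p = I_s × N_s/N_p = 801.20 × 221/1383 = 128 A.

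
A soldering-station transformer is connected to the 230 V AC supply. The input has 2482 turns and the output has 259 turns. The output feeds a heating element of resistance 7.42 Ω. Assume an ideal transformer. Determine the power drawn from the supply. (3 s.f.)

P ≈ 77.6 W

V_out = V_in × N_out/N_in = 230 × 259/2482 = 24.001 V.
I_out = V_out/R = 24.001/7.42 = 3.2346 A.
I_in = I_out × N_out/N_in = 3.2346 × 259/2482 = 0.33754 A.
P = V_in I_in = 230 × 0.33754 = 77.6 W.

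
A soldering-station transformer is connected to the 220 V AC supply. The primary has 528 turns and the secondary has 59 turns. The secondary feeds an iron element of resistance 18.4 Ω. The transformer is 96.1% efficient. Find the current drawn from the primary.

I_p ≈ 0.155 A

V_s = 220 × 59/528 = 24.583 V.
I_s = V_s/R = 24.583/18.4 = 1.3361 A.
P_out = V_s I_s = 24.583 × 1.3361 = 32.845 W.
P_in = P_out/η = 32.845/0.961 = 34.178 W.
I_p = P_in/V_p = 34.178/220 = 0.155 A.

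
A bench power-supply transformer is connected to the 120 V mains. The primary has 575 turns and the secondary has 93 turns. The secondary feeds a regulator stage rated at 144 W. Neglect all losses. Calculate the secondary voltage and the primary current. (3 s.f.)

V_s ≈ 19.4 V, I_p ≈ 1.20 A

V_s = V_p × N_s/N_p = 120 × 93/575 = 19.409 V.
I_s = P/V_s = 144/19.409 = 7.4194 A.
I_p = I_s × N_s/N_p = 7.4194 × 93/575 = 1.20 A.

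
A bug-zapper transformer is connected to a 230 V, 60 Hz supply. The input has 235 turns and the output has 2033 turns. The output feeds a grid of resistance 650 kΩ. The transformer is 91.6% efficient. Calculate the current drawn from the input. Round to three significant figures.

V_out = 230 × 2033/235 = 1989.7 V.
I_out = V_out/R = 1989.7/650000 = 0.0030611 A.
P_out = V_out I_out = 1989.7 × 0.0030611 = 6.0909 W.
P_in = P_out/η = 6.0909/0.916 = 6.6495 W.
I_in = P_in/V_in = 6.6495/230 = 0.0289 A.

I_in ≈ 0.0289 A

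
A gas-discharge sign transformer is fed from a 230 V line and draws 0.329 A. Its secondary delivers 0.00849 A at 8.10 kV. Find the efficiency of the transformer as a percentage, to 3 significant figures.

P_in = 230 × 0.329 = 75.6700 W.
P_out = 8100 × 0.00849 = 68.7690 W.
η = P_out/P_in = 68.7690/75.6700 = 0.909.

η ≈ 90.9%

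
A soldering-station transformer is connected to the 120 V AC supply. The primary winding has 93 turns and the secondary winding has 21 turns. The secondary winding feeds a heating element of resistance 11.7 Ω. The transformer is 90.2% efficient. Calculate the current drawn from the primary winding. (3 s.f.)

V_s = 120 × 21/93 = 27.097 V.
I_s = V_s/R = 27.097/11.7 = 2.3160 A.
P_out = V_s I_s = 27.097 × 2.3160 = 62.755 W.
P_in = P_out/η = 62.755/0.902 = 69.573 W.
I_p = P_in/V_p = 69.573/120 = 0.580 A.

I_p ≈ 0.580 A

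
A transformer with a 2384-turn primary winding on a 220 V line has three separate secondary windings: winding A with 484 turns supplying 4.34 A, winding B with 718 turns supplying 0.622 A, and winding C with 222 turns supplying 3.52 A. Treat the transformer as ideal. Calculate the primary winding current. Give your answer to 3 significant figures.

I_p ≈ 1.40 A

V_A = 220 × 484/2384 = 44.664 V; V_B = 220 × 718/2384 = 66.258 V; V_C = 220 × 222/2384 = 20.487 V.
P_out = V_A I_A + V_B I_B + V_C I_C = 44.664×4.34 + 66.258×0.622 + 20.487×3.52 = 193.84 + 41.213 + 72.113 = 307.17 W.
Ideal ⇒ P_in = P_out, so I_p = P_out/V_p = 307.17/220 = 1.40 A.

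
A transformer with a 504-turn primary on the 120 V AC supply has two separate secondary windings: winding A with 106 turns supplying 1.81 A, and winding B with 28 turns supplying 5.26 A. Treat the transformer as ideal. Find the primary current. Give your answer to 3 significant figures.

V_A = 120 × 106/504 = 25.238 V; V_B = 120 × 28/504 = 6.6667 V.
P_out = V_A I_A + V_B I_B = 25.238×1.81 + 6.6667×5.26 = 45.681 + 35.067 = 80.748 W.
Ideal ⇒ P_in = P_out, so I_p = P_out/V_p = 80.748/120 = 0.673 A.

I_p ≈ 0.673 A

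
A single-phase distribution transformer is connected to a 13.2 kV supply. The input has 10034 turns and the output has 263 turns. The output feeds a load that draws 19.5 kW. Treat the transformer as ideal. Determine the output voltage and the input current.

V_out = V_in × N_out/N_in = 13200 × 263/10034 = 345.98 V.
I_out = P/V_out = 19500/345.98 = 56.361 A.
I_in = I_out × N_out/N_in = 56.361 × 263/10034 = 1.48 A.

V_out ≈ 346 V, I_in ≈ 1.48 A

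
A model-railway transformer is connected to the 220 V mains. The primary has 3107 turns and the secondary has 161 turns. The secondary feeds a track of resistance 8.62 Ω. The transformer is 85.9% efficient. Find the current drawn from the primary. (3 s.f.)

I_p ≈ 0.0798 A

V_s = 220 × 161/3107 = 11.400 V.
I_s = V_s/R = 11.400/8.62 = 1.3225 A.
P_out = V_s I_s = 11.400 × 1.3225 = 15.077 W.
P_in = P_out/η = 15.077/0.859 = 17.551 W.
I_p = P_in/V_p = 17.551/220 = 0.0798 A.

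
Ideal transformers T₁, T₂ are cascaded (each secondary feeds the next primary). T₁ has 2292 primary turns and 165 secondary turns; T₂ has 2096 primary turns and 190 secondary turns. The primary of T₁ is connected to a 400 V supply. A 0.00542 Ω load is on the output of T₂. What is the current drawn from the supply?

Secondary of T₁: V = 400.00 × 165/2292 = 28.796 V.
Secondary of T₂: V = 28.796 × 190/2096 = 2.6103 V.
I_load = 2.6103/0.00542 = 481.61 A, so P_out = 2.6103 × 481.61 = 1257.1 W.
All ideal ⇒ P_in = P_out, so I_supply = 1257.1/400 = 3.14 A.

I_supply ≈ 3.14 A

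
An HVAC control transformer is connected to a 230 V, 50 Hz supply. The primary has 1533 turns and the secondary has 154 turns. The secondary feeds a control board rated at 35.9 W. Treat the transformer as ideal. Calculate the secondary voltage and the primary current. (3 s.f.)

V_s = V_p × N_s/N_p = 230 × 154/1533 = 23.105 V.
I_s = P/V_s = 35.9/23.105 = 1.5538 A.
I_p = I_s × N_s/N_p = 1.5538 × 154/1533 = 0.156 A.

V_s ≈ 23.1 V, I_p ≈ 0.156 A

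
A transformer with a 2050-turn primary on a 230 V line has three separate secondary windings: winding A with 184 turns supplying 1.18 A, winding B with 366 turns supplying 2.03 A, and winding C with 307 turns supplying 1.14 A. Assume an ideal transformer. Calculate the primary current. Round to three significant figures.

V_A = 230 × 184/2050 = 20.644 V; V_B = 230 × 366/2050 = 41.063 V; V_C = 230 × 307/2050 = 34.444 V.
P_out = V_A I_A + V_B I_B + V_C I_C = 20.644×1.18 + 41.063×2.03 + 34.444×1.14 = 24.360 + 83.359 + 39.266 = 146.98 W.
Ideal ⇒ P_in = P_out, so I_p = P_out/V_p = 146.98/230 = 0.639 A.

I_p ≈ 0.639 A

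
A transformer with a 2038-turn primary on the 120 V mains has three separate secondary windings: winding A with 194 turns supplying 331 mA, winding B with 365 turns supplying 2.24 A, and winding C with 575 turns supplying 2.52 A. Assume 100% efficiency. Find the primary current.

V_A = 120 × 194/2038 = 11.423 V; V_B = 120 × 365/2038 = 21.492 V; V_C = 120 × 575/2038 = 33.857 V.
P_out = V_A I_A + V_B I_B + V_C I_C = 11.423×0.331 + 21.492×2.24 + 33.857×2.52 = 3.7810 + 48.141 + 85.319 = 137.24 W.
Ideal ⇒ P_in = P_out, so I_p = P_out/V_p = 137.24/120 = 1.14 A.

I_p ≈ 1.14 A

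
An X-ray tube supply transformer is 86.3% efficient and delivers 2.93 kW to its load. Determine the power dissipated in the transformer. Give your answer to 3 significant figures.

P_in = P_out/η = 2930/0.863 = 3395.13 W.
P_loss = P_in − P_out = 3395.13 − 2930 = 465 W.

P_loss ≈ 465 W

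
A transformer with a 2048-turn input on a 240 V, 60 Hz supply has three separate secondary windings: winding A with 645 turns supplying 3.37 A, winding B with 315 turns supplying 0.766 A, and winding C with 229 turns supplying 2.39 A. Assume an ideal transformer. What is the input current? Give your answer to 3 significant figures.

I_in ≈ 1.45 A

V_A = 240 × 645/2048 = 75.586 V; V_B = 240 × 315/2048 = 36.914 V; V_C = 240 × 229/2048 = 26.836 V.
P_out = V_A I_A + V_B I_B + V_C I_C = 75.586×3.37 + 36.914×0.766 + 26.836×2.39 = 254.72 + 28.276 + 64.138 = 347.14 W.
Ideal ⇒ P_in = P_out, so I_in = P_out/V_in = 347.14/240 = 1.45 A.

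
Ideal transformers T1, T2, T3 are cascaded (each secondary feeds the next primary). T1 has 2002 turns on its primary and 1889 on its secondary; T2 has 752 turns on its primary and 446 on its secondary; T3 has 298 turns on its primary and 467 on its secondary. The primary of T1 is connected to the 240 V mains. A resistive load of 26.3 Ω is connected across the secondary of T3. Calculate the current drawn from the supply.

I_supply ≈ 7.02 A

Secondary of T1: V = 240.00 × 1889/2002 = 226.45 V.
Secondary of T2: V = 226.45 × 446/752 = 134.31 V.
Secondary of T3: V = 134.31 × 467/298 = 210.47 V.
I_load = 210.47/26.3 = 8.0028 A, so P_out = 210.47 × 8.0028 = 1684.4 W.
All ideal ⇒ P_in = P_out, so I_supply = 1684.4/240 = 7.02 A.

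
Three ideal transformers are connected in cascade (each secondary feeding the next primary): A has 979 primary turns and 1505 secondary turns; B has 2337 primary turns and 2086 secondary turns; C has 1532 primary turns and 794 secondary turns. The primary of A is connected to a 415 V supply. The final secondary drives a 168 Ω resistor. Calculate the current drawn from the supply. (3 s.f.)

After A: V = 415.00 × 1505/979 = 637.97 V.
After B: V = 637.97 × 2086/2337 = 569.45 V.
After C: V = 569.45 × 794/1532 = 295.13 V.
I_load = 295.13/168 = 1.7567 A, so P_out = 295.13 × 1.7567 = 518.48 W.
All ideal ⇒ P_in = P_out, so I_supply = 518.48/415 = 1.25 A.

I_supply ≈ 1.25 A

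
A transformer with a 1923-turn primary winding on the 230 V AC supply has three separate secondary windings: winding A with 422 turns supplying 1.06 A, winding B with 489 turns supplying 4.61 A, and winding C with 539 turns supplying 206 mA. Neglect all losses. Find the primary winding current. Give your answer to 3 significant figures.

V_A = 230 × 422/1923 = 50.473 V; V_B = 230 × 489/1923 = 58.487 V; V_C = 230 × 539/1923 = 64.467 V.
P_out = V_A I_A + V_B I_B + V_C I_C = 50.473×1.06 + 58.487×4.61 + 64.467×0.206 = 53.502 + 269.62 + 13.280 = 336.41 W.
Ideal ⇒ P_in = P_out, so I_p = P_out/V_p = 336.41/230 = 1.46 A.

I_p ≈ 1.46 A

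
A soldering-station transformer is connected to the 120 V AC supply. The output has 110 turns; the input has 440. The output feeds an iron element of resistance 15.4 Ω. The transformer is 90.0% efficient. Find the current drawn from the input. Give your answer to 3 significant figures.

V_out = 120 × 110/440 = 30.000 V.
I_out = V_out/R = 30.000/15.4 = 1.9481 A.
P_out = V_out I_out = 30.000 × 1.9481 = 58.442 W.
P_in = P_out/η = 58.442/0.900 = 64.935 W.
I_in = P_in/V_in = 64.935/120 = 0.541 A.

I_in ≈ 0.541 A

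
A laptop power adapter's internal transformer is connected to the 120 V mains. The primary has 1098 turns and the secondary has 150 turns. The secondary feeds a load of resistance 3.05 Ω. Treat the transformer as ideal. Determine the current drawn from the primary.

I_p ≈ 0.734 A

V_s = V_p × N_s/N_p = 120 × 150/1098 = 16.393 V.
I_s = V_s/R = 16.393/3.05 = 5.3749 A.
For an ideal transformer I_p N_p = I_s N_s, so I_p = 5.3749 × 150/1098 = 0.734 A.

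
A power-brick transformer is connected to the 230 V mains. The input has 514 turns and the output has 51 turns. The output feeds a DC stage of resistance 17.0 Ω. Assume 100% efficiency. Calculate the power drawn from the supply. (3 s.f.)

P ≈ 30.6 W

V_out = V_in × N_out/N_in = 230 × 51/514 = 22.821 V.
I_out = V_out/R = 22.821/17.0 = 1.3424 A.
I_in = I_out × N_out/N_in = 1.3424 × 51/514 = 0.13320 A.
P = V_in I_in = 230 × 0.13320 = 30.6 W.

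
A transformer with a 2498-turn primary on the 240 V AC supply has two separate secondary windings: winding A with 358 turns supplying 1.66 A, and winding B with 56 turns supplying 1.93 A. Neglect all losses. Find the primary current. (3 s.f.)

I_p ≈ 0.281 A

V_A = 240 × 358/2498 = 34.396 V; V_B = 240 × 56/2498 = 5.3803 V.
P_out = V_A I_A + V_B I_B = 34.396×1.66 + 5.3803×1.93 = 57.097 + 10.384 = 67.481 W.
Ideal ⇒ P_in = P_out, so I_p = P_out/V_p = 67.481/240 = 0.281 A.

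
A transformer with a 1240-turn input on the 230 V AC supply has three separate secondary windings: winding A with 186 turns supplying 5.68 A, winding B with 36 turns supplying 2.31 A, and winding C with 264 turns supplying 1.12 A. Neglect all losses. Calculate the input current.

I_in ≈ 1.16 A

V_A = 230 × 186/1240 = 34.500 V; V_B = 230 × 36/1240 = 6.6774 V; V_C = 230 × 264/1240 = 48.968 V.
P_out = V_A I_A + V_B I_B + V_C I_C = 34.500×5.68 + 6.6774×2.31 + 48.968×1.12 = 195.96 + 15.425 + 54.844 = 266.23 W.
Ideal ⇒ P_in = P_out, so I_in = P_out/V_in = 266.23/230 = 1.16 A.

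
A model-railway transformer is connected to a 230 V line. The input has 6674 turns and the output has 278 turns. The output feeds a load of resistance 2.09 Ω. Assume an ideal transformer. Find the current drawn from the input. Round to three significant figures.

I_in ≈ 0.191 A

V_out = V_in × N_out/N_in = 230 × 278/6674 = 9.5805 V.
I_out = V_out/R = 9.5805/2.09 = 4.5840 A.
For an ideal transformer I_in N_in = I_out N_out, so I_in = 4.5840 × 278/6674 = 0.191 A.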